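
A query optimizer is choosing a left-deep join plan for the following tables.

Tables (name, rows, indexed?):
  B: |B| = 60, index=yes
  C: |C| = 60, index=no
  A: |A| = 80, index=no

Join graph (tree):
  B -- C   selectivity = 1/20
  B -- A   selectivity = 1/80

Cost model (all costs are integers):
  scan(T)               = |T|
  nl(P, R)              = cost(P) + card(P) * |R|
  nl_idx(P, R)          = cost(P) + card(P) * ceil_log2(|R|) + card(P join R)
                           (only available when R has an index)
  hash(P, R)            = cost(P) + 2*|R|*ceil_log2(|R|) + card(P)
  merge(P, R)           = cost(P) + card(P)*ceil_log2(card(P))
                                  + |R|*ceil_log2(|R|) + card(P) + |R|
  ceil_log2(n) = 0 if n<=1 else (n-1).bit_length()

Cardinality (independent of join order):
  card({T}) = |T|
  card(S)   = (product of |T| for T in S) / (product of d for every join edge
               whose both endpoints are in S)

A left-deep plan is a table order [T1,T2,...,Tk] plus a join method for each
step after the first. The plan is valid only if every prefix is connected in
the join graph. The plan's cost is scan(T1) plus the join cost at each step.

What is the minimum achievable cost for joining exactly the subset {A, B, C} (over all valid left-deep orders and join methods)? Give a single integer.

1400

Selinger DP over subsets of {A,B,C}:
  {B}: scan cost=60, card=60
  {C}: scan cost=60, card=60
  {A}: scan cost=80, card=80
  {BC}: card=180; try (B,nl_idx)→600, (C,hash)→840, (B,hash)→840, (C,merge)→900, (B,merge)→900, (C,nl)→3660 …(+1); best=600 via (B,nl_idx)
  {AB}: card=60; try (B,nl_idx)→620, (B,hash)→880, (A,merge)→1120, (B,merge)→1140, (A,hash)→1240, (A,nl)→4860 …(+1); best=620 via (B,nl_idx)
  {ABC}: card=180; try (C,hash)→1400, (C,merge)→1460, (A,hash)→1900, (A,merge)→2860, (C,nl)→4220, (A,nl)→15000; best=1400 via (C,hash)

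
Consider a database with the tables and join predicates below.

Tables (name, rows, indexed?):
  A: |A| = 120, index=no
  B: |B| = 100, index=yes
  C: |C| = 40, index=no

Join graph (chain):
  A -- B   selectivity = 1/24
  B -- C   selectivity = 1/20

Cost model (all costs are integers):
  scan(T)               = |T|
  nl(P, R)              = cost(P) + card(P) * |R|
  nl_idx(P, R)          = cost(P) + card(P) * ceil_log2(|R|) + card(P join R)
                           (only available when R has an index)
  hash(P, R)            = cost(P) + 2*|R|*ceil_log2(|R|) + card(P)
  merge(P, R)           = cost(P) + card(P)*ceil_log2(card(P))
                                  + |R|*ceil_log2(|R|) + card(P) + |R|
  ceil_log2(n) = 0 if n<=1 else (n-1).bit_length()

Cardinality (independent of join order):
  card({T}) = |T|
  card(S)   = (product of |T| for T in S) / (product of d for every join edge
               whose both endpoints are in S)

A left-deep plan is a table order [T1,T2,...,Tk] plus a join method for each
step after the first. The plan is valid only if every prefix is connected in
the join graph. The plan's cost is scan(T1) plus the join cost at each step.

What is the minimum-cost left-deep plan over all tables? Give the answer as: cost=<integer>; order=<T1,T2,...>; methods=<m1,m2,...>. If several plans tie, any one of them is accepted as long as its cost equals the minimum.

cost=2400; order=C,B,A; methods=nl_idx,hash

Selinger DP (subsets sized 1..n):
  {A}: scan cost=120, card=120
  {B}: scan cost=100, card=100
  {C}: scan cost=40, card=40
  {AB}: card=500; try (B,nl_idx)→1460, (B,hash)→1640, (A,merge)→1860, (B,merge)→1880, (A,hash)→1880, (A,nl)→12100 …(+1); best=1460 via (B,nl_idx)
  {BC}: card=200; try (B,nl_idx)→520, (C,hash)→680, (B,merge)→1120, (C,merge)→1180, (B,hash)→1480, (B,nl)→4040 …(+1); best=520 via (B,nl_idx)
  {ABC}: card=1000; try (A,hash)→2400, (C,hash)→2440, (A,merge)→3280, (C,merge)→6740, (C,nl)→21460, (A,nl)→24520; best=2400 via (A,hash)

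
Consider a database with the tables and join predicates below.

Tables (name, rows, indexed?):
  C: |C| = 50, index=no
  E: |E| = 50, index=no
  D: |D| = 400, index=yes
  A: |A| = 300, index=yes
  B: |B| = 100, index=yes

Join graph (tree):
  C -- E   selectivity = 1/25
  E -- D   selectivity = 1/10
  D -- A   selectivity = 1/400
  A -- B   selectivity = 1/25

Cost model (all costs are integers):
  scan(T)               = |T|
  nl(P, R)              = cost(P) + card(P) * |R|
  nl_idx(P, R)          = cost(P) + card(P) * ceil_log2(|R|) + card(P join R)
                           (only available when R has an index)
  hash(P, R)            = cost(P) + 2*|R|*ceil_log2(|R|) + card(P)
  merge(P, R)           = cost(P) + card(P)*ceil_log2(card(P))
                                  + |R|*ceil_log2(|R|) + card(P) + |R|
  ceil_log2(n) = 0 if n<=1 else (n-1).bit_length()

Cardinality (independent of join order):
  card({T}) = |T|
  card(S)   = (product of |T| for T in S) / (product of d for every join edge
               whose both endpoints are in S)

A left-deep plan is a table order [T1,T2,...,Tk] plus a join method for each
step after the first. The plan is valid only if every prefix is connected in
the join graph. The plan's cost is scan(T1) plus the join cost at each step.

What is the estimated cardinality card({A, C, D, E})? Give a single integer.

Tables in S: A(300), C(50), D(400), E(50)
Edges inside S: C-E(d=25), E-D(d=10), D-A(d=400)
numerator = 300 * 50 * 400 * 50 = 300000000
denominator = 25 * 10 * 400 = 100000
card(S) = 300000000 / 100000 = 3000

3000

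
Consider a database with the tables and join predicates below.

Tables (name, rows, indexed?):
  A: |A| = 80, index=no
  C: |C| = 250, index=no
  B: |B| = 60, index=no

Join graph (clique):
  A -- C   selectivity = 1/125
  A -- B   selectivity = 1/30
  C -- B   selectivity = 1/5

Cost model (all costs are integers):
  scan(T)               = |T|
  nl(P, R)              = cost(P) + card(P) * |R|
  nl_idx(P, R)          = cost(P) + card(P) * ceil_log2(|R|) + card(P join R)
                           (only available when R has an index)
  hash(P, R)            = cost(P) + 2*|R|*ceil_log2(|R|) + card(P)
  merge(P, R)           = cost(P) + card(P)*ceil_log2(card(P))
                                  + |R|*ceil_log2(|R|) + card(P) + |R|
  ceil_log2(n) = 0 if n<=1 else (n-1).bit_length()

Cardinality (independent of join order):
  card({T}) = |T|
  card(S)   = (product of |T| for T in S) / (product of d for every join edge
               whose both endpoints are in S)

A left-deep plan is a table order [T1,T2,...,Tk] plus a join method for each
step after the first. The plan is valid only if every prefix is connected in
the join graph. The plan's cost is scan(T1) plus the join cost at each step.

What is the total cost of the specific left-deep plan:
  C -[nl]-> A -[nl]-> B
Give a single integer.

step 1: scan C: cost=250, card=250
step 2: join A via nl
    card(P join A) = 250*80/(125) = 160
    cost = 250 + 250*80 = 20250
step 3: join B via nl
    card(P join B) = 160*60/(30*5) = 64
    cost = 20250 + 160*60 = 29850

29850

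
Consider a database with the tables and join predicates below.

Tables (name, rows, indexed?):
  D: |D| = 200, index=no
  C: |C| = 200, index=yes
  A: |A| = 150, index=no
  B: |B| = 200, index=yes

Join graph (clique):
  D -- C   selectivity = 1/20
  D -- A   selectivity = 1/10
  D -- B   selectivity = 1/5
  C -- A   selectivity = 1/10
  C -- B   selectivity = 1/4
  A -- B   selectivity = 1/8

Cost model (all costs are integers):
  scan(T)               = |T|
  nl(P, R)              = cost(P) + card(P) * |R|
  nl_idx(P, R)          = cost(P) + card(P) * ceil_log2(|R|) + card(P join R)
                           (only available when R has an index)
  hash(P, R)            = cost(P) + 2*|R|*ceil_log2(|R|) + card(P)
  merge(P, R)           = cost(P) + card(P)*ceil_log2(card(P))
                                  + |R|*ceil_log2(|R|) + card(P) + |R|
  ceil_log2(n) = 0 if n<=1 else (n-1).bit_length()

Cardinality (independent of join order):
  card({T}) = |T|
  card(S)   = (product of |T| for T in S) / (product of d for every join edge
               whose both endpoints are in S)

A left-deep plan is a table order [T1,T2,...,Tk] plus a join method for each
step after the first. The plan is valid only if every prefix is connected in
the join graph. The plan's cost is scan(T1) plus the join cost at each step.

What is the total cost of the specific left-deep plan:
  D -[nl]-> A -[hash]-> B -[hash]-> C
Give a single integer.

54600

step 1: scan D: cost=200, card=200
step 2: join A via nl
    card(P join A) = 200*150/(10) = 3000
    cost = 200 + 200*150 = 30200
step 3: join B via hash
    card(P join B) = 3000*200/(5*8) = 15000
    cost = 30200 + 2*200*8 + 3000 = 36400
step 4: join C via hash
    card(P join C) = 15000*200/(20*10*4) = 3750
    cost = 36400 + 2*200*8 + 15000 = 54600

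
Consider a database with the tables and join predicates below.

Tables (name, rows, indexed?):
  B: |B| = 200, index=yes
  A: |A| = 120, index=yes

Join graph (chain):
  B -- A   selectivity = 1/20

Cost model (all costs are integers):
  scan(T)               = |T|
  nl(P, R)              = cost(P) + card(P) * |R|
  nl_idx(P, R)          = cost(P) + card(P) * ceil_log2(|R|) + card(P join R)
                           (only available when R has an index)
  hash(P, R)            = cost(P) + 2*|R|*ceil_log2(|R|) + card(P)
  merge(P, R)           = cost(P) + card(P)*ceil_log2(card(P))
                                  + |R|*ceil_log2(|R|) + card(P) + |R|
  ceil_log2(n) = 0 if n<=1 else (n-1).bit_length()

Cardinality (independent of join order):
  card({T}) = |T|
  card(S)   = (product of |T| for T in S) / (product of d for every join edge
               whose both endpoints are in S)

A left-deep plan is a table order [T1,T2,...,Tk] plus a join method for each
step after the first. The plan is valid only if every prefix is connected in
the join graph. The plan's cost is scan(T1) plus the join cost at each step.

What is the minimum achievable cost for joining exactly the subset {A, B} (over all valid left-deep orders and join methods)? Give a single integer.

2080

Selinger DP over subsets of {A,B}:
  {B}: scan cost=200, card=200
  {A}: scan cost=120, card=120
  {AB}: card=1200; try (A,hash)→2080, (B,nl_idx)→2280, (A,nl_idx)→2800, (B,merge)→2880, (A,merge)→2960, (B,hash)→3440 …(+2); best=2080 via (A,hash)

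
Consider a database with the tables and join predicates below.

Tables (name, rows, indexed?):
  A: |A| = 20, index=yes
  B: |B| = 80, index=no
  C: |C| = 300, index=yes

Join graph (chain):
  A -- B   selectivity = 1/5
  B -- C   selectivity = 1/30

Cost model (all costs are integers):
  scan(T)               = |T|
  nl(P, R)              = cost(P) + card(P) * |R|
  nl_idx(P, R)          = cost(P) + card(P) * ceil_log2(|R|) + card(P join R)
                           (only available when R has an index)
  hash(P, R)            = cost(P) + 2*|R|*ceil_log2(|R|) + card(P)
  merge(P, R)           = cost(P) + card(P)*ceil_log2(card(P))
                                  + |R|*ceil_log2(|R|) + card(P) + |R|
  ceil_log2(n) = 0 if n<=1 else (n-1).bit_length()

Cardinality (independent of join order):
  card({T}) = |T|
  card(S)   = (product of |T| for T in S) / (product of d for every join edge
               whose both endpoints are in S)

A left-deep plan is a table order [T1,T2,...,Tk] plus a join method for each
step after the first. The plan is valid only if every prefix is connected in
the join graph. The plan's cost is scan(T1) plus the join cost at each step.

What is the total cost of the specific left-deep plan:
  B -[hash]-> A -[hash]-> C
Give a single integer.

step 1: scan B: cost=80, card=80
step 2: join A via hash
    card(P join A) = 80*20/(5) = 320
    cost = 80 + 2*20*5 + 80 = 360
step 3: join C via hash
    card(P join C) = 320*300/(30) = 3200
    cost = 360 + 2*300*9 + 320 = 6080

6080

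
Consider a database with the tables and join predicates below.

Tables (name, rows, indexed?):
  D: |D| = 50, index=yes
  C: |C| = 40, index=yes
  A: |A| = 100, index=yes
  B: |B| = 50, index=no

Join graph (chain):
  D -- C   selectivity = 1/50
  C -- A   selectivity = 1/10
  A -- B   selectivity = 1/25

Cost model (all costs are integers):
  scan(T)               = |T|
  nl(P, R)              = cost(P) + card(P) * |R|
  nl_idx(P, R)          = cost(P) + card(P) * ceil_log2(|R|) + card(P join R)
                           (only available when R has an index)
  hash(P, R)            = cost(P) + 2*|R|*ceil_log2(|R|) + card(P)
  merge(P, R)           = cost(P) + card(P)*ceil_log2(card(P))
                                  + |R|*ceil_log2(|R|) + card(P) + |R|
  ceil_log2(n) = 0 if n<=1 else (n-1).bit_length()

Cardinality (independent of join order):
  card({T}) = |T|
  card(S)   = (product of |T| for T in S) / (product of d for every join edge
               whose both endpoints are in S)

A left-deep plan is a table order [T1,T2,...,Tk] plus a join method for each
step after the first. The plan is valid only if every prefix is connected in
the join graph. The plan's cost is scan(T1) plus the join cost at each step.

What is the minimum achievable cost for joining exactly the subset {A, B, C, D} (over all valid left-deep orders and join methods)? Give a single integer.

2000

Selinger DP over subsets of {A,B,C,D}:
  {D}: scan cost=50, card=50
  {C}: scan cost=40, card=40
  {A}: scan cost=100, card=100
  {B}: scan cost=50, card=50
  {CD}: card=40; try (D,nl_idx)→320, (C,nl_idx)→390, (C,hash)→580, (D,merge)→670, (D,hash)→680, (C,merge)→680 …(+2); best=320 via (D,nl_idx)
  {AC}: card=400; try (C,hash)→680, (A,nl_idx)→720, (C,nl_idx)→1100, (A,merge)→1120, (C,merge)→1180, (A,hash)→1480 …(+2); best=680 via (C,hash)
  {AB}: card=200; try (A,nl_idx)→600, (B,hash)→800, (A,merge)→1200, (B,merge)→1250, (A,hash)→1500, (A,nl)→5050 …(+1); best=600 via (A,nl_idx)
  {ACD}: card=400; try (A,nl_idx)→1000, (A,merge)→1400, (D,hash)→1680, (A,hash)→1760, (D,nl_idx)→3480, (A,nl)→4320 …(+2); best=1000 via (A,nl_idx)
  {ABC}: card=800; try (C,hash)→1280, (B,hash)→1680, (C,nl_idx)→2600, (C,merge)→2680, (B,merge)→5030, (C,nl)→8600 …(+1); best=1280 via (C,hash)
  {ABCD}: card=800; try (B,hash)→2000, (D,hash)→2680, (B,merge)→5350, (D,nl_idx)→6880, (D,merge)→10430, (B,nl)→21000 …(+1); best=2000 via (B,hash)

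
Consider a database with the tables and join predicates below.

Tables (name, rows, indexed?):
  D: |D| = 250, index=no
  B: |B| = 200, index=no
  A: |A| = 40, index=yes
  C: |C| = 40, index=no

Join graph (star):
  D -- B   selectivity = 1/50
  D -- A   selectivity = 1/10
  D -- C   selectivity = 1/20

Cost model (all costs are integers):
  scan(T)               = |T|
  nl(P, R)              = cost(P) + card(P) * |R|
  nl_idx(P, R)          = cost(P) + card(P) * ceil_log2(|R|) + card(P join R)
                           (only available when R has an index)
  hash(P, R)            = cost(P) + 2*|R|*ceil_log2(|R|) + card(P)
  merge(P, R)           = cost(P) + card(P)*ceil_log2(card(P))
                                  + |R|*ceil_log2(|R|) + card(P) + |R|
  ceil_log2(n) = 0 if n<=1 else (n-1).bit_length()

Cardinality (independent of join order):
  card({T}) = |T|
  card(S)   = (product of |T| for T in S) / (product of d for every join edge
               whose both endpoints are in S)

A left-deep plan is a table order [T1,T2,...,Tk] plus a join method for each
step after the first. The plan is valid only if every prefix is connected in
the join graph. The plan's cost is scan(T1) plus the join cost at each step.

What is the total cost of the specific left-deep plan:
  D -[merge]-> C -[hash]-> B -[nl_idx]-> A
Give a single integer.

step 1: scan D: cost=250, card=250
step 2: join C via merge
    card(P join C) = 250*40/(20) = 500
    cost = 250 + 250*8 + 40*6 + 250 + 40 = 2780
step 3: join B via hash
    card(P join B) = 500*200/(50) = 2000
    cost = 2780 + 2*200*8 + 500 = 6480
step 4: join A via nl_idx
    card(P join A) = 2000*40/(10) = 8000
    cost = 6480 + 2000*6 + 8000 = 26480

26480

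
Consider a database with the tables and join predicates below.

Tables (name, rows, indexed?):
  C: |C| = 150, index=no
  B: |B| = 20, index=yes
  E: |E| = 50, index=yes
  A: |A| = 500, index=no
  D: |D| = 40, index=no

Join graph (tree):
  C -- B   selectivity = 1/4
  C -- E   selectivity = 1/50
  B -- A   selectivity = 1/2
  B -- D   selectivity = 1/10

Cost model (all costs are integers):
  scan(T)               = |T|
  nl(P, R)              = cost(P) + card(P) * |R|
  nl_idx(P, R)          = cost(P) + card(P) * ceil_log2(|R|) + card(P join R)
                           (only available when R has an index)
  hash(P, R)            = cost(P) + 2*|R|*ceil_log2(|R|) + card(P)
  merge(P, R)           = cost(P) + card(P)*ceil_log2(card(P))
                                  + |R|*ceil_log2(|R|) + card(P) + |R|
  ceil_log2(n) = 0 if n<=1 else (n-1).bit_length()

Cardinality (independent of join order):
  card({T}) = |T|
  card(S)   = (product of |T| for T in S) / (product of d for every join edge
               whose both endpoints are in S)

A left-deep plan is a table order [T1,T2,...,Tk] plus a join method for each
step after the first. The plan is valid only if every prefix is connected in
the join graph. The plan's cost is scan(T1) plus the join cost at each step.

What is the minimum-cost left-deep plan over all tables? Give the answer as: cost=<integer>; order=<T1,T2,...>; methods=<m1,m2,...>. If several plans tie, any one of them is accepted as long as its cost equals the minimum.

Selinger DP (subsets sized 1..n):
  {C}: scan cost=150, card=150
  {B}: scan cost=20, card=20
  {E}: scan cost=50, card=50
  {A}: scan cost=500, card=500
  {D}: scan cost=40, card=40
  {BC}: card=750; try (B,hash)→500, (C,merge)→1490, (B,merge)→1620, (B,nl_idx)→1650, (C,hash)→2440, (C,nl)→3020 …(+1); best=500 via (B,hash)
  {CE}: card=150; try (E,hash)→900, (E,nl_idx)→1200, (C,merge)→1750, (E,merge)→1850, (C,hash)→2500, (C,nl)→7550 …(+1); best=900 via (E,hash)
  {AB}: card=5000; try (B,hash)→1200, (A,merge)→5140, (B,merge)→5620, (B,nl_idx)→8000, (A,hash)→9040, (A,nl)→10020 …(+1); best=1200 via (B,hash)
  {BD}: card=80; try (B,hash)→280, (B,nl_idx)→320, (D,merge)→420, (B,merge)→440, (D,hash)→520, (D,nl)→820 …(+1); best=280 via (B,hash)
  {BCE}: card=750; try (B,hash)→1250, (E,hash)→1850, (B,merge)→2370, (B,nl_idx)→2400, (B,nl)→3900, (E,nl_idx)→5750 …(+2); best=1250 via (B,hash)
  {ABC}: card=187500; try (C,hash)→8600, (A,hash)→10250, (A,merge)→13750, (C,merge)→72550, (A,nl)→375500, (C,nl)→751200; best=8600 via (C,hash)
  {BCD}: card=3000; try (D,hash)→1730, (C,merge)→2270, (C,hash)→2760, (D,merge)→9030, (C,nl)→12280, (D,nl)→30500; best=1730 via (D,hash)
  {ABD}: card=20000; try (A,merge)→5920, (D,hash)→6680, (A,hash)→9360, (A,nl)→40280, (D,merge)→71480, (D,nl)→201200; best=5920 via (A,merge)
  {ABCE}: card=187500; try (A,hash)→11000, (A,merge)→14500, (E,hash)→196700, (A,nl)→376250, (E,nl_idx)→1321100, (E,merge)→3571450 …(+1); best=11000 via (A,hash)
  {BCDE}: card=3000; try (D,hash)→2480, (E,hash)→5330, (D,merge)→9780, (E,nl_idx)→22730, (D,nl)→31250, (E,merge)→41080 …(+1); best=2480 via (D,hash)
  {ABCD}: card=750000; try (A,hash)→13730, (C,hash)→28320, (A,merge)→45730, (D,hash)→196580, (C,merge)→327270, (A,nl)→1501730 …(+3); best=13730 via (A,hash)
  {ABCDE}: card=750000; try (A,hash)→14480, (A,merge)→46480, (D,hash)→198980, (E,hash)→764330, (A,nl)→1502480, (D,merge)→3573780 …(+4); best=14480 via (A,hash)

cost=14480; order=C,E,B,D,A; methods=hash,hash,hash,hash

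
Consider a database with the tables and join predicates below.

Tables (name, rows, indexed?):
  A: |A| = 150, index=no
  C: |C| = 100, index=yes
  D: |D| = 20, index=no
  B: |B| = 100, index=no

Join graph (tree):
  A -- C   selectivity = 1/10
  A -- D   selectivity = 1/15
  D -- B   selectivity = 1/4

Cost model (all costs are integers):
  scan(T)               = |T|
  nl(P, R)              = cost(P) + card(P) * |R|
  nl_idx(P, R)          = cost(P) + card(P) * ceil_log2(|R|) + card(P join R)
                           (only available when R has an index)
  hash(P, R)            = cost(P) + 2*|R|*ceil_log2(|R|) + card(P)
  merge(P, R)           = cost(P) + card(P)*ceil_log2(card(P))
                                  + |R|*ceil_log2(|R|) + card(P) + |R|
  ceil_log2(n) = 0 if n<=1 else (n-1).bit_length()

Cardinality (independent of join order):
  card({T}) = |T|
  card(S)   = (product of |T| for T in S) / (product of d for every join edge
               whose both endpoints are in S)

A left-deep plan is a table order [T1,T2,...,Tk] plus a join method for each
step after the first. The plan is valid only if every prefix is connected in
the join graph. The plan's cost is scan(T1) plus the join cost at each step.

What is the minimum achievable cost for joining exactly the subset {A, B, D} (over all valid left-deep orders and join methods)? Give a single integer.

2100

Selinger DP over subsets of {A,B,D}:
  {A}: scan cost=150, card=150
  {D}: scan cost=20, card=20
  {B}: scan cost=100, card=100
  {AD}: card=200; try (D,hash)→500, (A,merge)→1490, (D,merge)→1620, (A,hash)→2440, (A,nl)→3020, (D,nl)→3150; best=500 via (D,hash)
  {BD}: card=500; try (D,hash)→400, (B,merge)→940, (D,merge)→1020, (B,hash)→1440, (B,nl)→2020, (D,nl)→2100; best=400 via (D,hash)
  {ABD}: card=5000; try (B,hash)→2100, (B,merge)→3100, (A,hash)→3300, (A,merge)→6750, (B,nl)→20500, (A,nl)→75400; best=2100 via (B,hash)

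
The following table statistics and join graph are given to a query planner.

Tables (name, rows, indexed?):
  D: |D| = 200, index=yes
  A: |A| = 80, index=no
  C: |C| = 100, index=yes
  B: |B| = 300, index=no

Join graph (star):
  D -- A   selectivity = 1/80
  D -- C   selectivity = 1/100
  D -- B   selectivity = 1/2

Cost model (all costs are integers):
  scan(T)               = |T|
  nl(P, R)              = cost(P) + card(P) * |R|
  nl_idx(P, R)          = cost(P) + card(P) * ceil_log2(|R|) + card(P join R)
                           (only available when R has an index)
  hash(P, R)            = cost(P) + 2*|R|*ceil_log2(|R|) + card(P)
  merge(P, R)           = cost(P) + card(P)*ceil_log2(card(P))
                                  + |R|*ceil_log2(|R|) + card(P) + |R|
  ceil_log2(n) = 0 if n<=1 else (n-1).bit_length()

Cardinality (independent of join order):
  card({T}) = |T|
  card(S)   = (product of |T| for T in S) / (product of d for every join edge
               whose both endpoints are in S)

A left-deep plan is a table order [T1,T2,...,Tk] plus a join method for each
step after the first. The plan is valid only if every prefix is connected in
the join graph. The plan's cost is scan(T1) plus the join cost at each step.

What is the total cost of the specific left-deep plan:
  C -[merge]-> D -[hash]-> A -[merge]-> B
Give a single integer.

8820

step 1: scan C: cost=100, card=100
step 2: join D via merge
    card(P join D) = 100*200/(100) = 200
    cost = 100 + 100*7 + 200*8 + 100 + 200 = 2700
step 3: join A via hash
    card(P join A) = 200*80/(80) = 200
    cost = 2700 + 2*80*7 + 200 = 4020
step 4: join B via merge
    card(P join B) = 200*300/(2) = 30000
    cost = 4020 + 200*8 + 300*9 + 200 + 300 = 8820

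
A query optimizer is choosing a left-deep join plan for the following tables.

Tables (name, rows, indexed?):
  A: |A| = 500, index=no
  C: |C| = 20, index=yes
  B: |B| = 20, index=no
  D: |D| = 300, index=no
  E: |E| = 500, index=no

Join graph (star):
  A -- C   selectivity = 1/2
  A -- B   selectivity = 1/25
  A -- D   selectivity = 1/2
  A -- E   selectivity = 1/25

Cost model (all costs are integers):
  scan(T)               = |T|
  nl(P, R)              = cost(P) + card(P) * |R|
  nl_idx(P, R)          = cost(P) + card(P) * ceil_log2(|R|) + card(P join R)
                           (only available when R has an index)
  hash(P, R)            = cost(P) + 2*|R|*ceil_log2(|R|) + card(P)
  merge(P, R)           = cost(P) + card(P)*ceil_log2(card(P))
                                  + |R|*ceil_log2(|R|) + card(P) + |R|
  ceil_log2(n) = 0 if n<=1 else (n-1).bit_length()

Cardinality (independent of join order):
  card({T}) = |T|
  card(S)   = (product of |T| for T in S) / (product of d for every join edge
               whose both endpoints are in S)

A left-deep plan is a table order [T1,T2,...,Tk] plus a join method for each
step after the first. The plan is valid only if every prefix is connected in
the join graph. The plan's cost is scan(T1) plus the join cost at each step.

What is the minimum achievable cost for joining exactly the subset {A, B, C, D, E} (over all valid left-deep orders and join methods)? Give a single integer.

100200

Selinger DP over subsets of {A,B,C,D,E}:
  {A}: scan cost=500, card=500
  {C}: scan cost=20, card=20
  {B}: scan cost=20, card=20
  {D}: scan cost=300, card=300
  {E}: scan cost=500, card=500
  {AC}: card=5000; try (C,hash)→1200, (A,merge)→5140, (C,merge)→5620, (C,nl_idx)→8000, (A,hash)→9040, (A,nl)→10020 …(+1); best=1200 via (C,hash)
  {AB}: card=400; try (B,hash)→1200, (A,merge)→5140, (B,merge)→5620, (A,hash)→9040, (A,nl)→10020, (B,nl)→10500; best=1200 via (B,hash)
  {AD}: card=75000; try (D,hash)→6400, (A,merge)→8300, (D,merge)→8500, (A,hash)→9600, (A,nl)→150300, (D,nl)→150500; best=6400 via (D,hash)
  {AE}: card=10000; try (E,hash)→10000, (A,hash)→10000, (E,merge)→10500, (A,merge)→10500, (E,nl)→250500, (A,nl)→250500; best=10000 via (E,hash)
  {ABC}: card=4000; try (C,hash)→1800, (C,merge)→5320, (B,hash)→6400, (C,nl_idx)→7200, (C,nl)→9200, (B,merge)→71320 …(+1); best=1800 via (C,hash)
  {ACD}: card=750000; try (D,hash)→11600, (D,merge)→74200, (C,hash)→81600, (C,nl_idx)→1131400, (C,merge)→1356520, (D,nl)→1501200 …(+1); best=11600 via (D,hash)
  {ACE}: card=100000; try (E,hash)→15200, (C,hash)→20200, (E,merge)→76200, (C,nl_idx)→160000, (C,merge)→160120, (C,nl)→210000 …(+1); best=15200 via (E,hash)
  {ABD}: card=60000; try (D,hash)→7000, (D,merge)→8200, (B,hash)→81600, (D,nl)→121200, (B,merge)→1356520, (B,nl)→1506400; best=7000 via (D,hash)
  {ABE}: card=8000; try (E,merge)→10200, (E,hash)→10600, (B,hash)→20200, (B,merge)→160120, (E,nl)→201200, (B,nl)→210000; best=10200 via (E,merge)
  {ADE}: card=1500000; try (D,hash)→25400, (E,hash)→90400, (D,merge)→163000, (E,merge)→1361400, (D,nl)→3010000, (E,nl)→37506400; best=25400 via (D,hash)
  {ABCD}: card=600000; try (D,hash)→11200, (D,merge)→56800, (C,hash)→67200, (B,hash)→761800, (C,nl_idx)→907000, (C,merge)→1027120 …(+4); best=11200 via (D,hash)
  {ABCE}: card=80000; try (E,hash)→14800, (C,hash)→18400, (E,merge)→58800, (B,hash)→115400, (C,merge)→122320, (C,nl_idx)→130200 …(+4); best=14800 via (E,hash)
  {ACDE}: card=15000000; try (D,hash)→120600, (E,hash)→770600, (C,hash)→1525600, (D,merge)→1818200, (E,merge)→15766600, (C,nl_idx)→22525400 …(+4); best=120600 via (D,hash)
  {ABDE}: card=1200000; try (D,hash)→23600, (E,hash)→76000, (D,merge)→125200, (E,merge)→1032000, (B,hash)→1525600, (D,nl)→2410200 …(+3); best=23600 via (D,hash)
  {ABCDE}: card=12000000; try (D,hash)→100200, (E,hash)→620200, (C,hash)→1223800, (D,merge)→1457800, (E,merge)→12616200, (B,hash)→15120800 …(+7); best=100200 via (D,hash)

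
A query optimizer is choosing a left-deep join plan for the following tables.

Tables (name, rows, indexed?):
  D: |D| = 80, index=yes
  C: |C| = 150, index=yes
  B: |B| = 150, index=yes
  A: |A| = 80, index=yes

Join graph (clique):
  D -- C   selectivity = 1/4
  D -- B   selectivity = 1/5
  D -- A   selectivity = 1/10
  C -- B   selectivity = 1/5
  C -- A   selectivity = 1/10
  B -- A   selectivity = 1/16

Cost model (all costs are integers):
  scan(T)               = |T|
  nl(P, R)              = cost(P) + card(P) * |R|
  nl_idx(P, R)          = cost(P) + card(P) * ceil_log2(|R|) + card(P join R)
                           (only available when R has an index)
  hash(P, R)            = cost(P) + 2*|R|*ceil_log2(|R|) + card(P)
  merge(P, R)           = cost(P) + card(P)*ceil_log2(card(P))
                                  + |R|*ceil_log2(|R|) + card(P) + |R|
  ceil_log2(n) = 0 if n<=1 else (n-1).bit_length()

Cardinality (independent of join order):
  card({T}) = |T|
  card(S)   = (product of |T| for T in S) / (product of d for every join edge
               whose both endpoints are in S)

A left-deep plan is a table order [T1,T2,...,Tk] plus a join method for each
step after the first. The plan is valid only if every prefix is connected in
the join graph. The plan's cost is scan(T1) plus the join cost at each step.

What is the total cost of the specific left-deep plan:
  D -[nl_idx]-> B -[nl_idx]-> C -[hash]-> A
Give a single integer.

step 1: scan D: cost=80, card=80
step 2: join B via nl_idx
    card(P join B) = 80*150/(5) = 2400
    cost = 80 + 80*8 + 2400 = 3120
step 3: join C via nl_idx
    card(P join C) = 2400*150/(4*5) = 18000
    cost = 3120 + 2400*8 + 18000 = 40320
step 4: join A via hash
    card(P join A) = 18000*80/(10*10*16) = 900
    cost = 40320 + 2*80*7 + 18000 = 59440

59440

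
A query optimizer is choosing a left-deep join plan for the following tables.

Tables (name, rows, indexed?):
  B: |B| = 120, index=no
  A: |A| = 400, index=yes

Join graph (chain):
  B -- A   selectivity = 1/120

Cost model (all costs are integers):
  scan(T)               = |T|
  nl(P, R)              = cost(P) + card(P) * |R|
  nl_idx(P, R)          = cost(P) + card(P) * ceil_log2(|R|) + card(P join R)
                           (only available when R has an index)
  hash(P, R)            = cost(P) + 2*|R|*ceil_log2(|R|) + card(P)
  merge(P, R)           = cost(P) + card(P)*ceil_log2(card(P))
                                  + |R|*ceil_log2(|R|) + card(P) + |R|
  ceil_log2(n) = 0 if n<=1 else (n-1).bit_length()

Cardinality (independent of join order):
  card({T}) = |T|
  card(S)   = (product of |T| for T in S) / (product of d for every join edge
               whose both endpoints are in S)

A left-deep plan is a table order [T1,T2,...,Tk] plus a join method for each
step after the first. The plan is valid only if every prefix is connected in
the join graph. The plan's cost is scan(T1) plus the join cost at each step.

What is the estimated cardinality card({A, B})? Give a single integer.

400

Tables in S: A(400), B(120)
Edges inside S: B-A(d=120)
numerator = 400 * 120 = 48000
denominator = 120 = 120
card(S) = 48000 / 120 = 400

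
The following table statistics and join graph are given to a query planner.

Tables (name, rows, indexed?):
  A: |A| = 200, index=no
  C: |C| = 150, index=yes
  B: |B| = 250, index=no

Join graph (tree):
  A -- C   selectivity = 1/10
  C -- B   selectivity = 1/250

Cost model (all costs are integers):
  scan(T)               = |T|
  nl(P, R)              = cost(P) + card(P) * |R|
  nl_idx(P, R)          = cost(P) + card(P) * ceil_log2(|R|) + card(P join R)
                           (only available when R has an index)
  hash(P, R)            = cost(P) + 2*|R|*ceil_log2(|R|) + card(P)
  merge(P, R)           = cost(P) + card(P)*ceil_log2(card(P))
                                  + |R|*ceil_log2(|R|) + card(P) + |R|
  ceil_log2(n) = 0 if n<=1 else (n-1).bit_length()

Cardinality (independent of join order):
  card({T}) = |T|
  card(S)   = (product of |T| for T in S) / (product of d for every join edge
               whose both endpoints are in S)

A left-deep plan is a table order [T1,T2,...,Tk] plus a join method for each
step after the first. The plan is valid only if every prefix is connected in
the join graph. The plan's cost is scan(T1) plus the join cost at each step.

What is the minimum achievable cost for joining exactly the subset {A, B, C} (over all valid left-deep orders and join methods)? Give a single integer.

5550

Selinger DP over subsets of {A,B,C}:
  {A}: scan cost=200, card=200
  {C}: scan cost=150, card=150
  {B}: scan cost=250, card=250
  {AC}: card=3000; try (C,hash)→2800, (A,merge)→3300, (C,merge)→3350, (A,hash)→3500, (C,nl_idx)→4800, (A,nl)→30150 …(+1); best=2800 via (C,hash)
  {BC}: card=150; try (C,nl_idx)→2400, (C,hash)→2900, (B,merge)→3750, (C,merge)→3850, (B,hash)→4300, (B,nl)→37650 …(+1); best=2400 via (C,nl_idx)
  {ABC}: card=3000; try (A,merge)→5550, (A,hash)→5750, (B,hash)→9800, (A,nl)→32400, (B,merge)→44050, (B,nl)→752800; best=5550 via (A,merge)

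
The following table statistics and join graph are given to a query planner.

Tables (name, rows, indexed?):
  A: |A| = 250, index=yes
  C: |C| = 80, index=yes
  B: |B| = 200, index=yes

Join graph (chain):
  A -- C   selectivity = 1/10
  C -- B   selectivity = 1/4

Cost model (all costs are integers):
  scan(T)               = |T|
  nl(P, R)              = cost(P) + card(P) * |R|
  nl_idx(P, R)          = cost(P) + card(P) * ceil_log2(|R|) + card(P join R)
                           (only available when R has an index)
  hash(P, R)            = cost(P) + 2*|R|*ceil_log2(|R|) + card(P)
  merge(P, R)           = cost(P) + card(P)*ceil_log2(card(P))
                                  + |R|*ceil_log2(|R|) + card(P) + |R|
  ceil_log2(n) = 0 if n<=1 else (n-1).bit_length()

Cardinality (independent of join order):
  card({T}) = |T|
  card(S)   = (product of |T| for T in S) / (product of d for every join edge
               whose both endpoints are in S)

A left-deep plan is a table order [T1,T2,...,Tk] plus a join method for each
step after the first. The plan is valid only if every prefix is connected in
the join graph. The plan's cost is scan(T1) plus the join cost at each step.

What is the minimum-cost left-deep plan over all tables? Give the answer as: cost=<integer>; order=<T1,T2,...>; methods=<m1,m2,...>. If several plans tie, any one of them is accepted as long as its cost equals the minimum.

cost=6820; order=A,C,B; methods=hash,hash

Selinger DP (subsets sized 1..n):
  {A}: scan cost=250, card=250
  {C}: scan cost=80, card=80
  {B}: scan cost=200, card=200
  {AC}: card=2000; try (C,hash)→1620, (A,nl_idx)→2720, (A,merge)→2970, (C,merge)→3140, (C,nl_idx)→4000, (A,hash)→4160 …(+2); best=1620 via (C,hash)
  {BC}: card=4000; try (C,hash)→1520, (B,merge)→2520, (C,merge)→2640, (B,hash)→3360, (B,nl_idx)→4720, (C,nl_idx)→5600 …(+2); best=1520 via (C,hash)
  {ABC}: card=100000; try (B,hash)→6820, (A,hash)→9520, (B,merge)→27420, (A,merge)→55770, (B,nl_idx)→117620, (A,nl_idx)→133520 …(+2); best=6820 via (B,hash)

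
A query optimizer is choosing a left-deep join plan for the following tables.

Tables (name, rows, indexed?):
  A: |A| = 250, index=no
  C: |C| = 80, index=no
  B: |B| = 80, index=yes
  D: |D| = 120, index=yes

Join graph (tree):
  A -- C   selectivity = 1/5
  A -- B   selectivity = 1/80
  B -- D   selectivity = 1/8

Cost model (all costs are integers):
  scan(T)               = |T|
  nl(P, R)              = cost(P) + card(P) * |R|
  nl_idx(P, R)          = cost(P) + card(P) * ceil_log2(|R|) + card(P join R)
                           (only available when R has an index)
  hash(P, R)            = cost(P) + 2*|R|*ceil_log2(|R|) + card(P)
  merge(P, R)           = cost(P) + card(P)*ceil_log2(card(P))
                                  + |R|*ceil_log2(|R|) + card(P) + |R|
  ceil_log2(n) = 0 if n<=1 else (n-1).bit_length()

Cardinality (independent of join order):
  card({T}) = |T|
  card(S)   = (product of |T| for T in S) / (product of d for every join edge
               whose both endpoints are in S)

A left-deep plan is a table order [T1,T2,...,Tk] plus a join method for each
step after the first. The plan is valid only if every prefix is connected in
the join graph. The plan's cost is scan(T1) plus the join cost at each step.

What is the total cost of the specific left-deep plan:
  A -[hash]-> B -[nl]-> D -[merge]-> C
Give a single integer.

81010

step 1: scan A: cost=250, card=250
step 2: join B via hash
    card(P join B) = 250*80/(80) = 250
    cost = 250 + 2*80*7 + 250 = 1620
step 3: join D via nl
    card(P join D) = 250*120/(8) = 3750
    cost = 1620 + 250*120 = 31620
step 4: join C via merge
    card(P join C) = 3750*80/(5) = 60000
    cost = 31620 + 3750*12 + 80*7 + 3750 + 80 = 81010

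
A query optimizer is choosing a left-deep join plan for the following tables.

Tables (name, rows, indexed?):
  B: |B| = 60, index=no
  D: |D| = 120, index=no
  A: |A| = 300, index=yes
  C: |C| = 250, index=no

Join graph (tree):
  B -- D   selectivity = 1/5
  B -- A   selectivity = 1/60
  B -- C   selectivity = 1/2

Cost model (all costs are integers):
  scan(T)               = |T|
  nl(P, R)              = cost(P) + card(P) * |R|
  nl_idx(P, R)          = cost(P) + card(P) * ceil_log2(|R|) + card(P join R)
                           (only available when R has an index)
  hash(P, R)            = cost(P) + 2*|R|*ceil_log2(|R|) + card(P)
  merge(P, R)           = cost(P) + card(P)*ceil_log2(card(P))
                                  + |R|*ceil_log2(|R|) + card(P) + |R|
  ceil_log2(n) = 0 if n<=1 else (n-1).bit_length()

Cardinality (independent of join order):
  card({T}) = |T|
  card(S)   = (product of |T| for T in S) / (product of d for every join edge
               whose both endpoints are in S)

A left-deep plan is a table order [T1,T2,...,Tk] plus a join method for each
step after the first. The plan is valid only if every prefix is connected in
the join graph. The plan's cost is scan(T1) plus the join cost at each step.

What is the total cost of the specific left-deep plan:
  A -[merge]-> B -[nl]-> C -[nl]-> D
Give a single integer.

step 1: scan A: cost=300, card=300
step 2: join B via merge
    card(P join B) = 300*60/(60) = 300
    cost = 300 + 300*9 + 60*6 + 300 + 60 = 3720
step 3: join C via nl
    card(P join C) = 300*250/(2) = 37500
    cost = 3720 + 300*250 = 78720
step 4: join D via nl
    card(P join D) = 37500*120/(5) = 900000
    cost = 78720 + 37500*120 = 4578720

4578720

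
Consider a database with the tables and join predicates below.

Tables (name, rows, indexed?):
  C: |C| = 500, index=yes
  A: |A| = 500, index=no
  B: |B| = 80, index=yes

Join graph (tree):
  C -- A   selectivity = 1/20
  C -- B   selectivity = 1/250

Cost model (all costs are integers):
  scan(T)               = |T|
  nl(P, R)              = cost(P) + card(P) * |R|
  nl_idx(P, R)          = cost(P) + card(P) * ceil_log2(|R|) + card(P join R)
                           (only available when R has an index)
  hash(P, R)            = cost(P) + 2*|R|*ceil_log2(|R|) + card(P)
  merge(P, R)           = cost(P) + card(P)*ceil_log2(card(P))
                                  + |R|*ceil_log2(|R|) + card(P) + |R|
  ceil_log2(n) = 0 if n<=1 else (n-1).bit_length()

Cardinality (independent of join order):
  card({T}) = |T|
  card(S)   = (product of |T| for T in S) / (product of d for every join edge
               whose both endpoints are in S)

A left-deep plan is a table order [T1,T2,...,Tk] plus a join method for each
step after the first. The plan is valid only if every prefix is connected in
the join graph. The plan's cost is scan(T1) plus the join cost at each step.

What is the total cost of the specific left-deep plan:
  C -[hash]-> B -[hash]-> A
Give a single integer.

step 1: scan C: cost=500, card=500
step 2: join B via hash
    card(P join B) = 500*80/(250) = 160
    cost = 500 + 2*80*7 + 500 = 2120
step 3: join A via hash
    card(P join A) = 160*500/(20) = 4000
    cost = 2120 + 2*500*9 + 160 = 11280

11280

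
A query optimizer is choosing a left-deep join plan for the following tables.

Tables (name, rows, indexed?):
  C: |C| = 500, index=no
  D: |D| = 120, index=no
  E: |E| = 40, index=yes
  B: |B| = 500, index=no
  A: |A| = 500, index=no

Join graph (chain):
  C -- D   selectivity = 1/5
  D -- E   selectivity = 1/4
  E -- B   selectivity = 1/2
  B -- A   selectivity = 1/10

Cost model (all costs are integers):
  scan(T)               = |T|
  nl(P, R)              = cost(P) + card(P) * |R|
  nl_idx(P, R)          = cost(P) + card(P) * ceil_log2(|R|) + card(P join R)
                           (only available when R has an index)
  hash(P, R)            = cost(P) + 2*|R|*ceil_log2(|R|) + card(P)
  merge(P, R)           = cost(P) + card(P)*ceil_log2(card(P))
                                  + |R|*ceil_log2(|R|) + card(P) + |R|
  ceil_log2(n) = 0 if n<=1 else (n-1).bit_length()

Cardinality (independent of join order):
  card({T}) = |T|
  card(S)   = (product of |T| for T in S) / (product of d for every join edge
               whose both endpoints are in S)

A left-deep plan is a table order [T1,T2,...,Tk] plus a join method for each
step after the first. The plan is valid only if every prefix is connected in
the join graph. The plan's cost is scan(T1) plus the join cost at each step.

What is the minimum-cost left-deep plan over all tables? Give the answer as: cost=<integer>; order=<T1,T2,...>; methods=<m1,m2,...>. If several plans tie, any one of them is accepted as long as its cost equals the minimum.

Selinger DP (subsets sized 1..n):
  {C}: scan cost=500, card=500
  {D}: scan cost=120, card=120
  {E}: scan cost=40, card=40
  {B}: scan cost=500, card=500
  {A}: scan cost=500, card=500
  {CD}: card=12000; try (D,hash)→2680, (C,merge)→6080, (D,merge)→6460, (C,hash)→9240, (C,nl)→60120, (D,nl)→60500; best=2680 via (D,hash)
  {DE}: card=1200; try (E,hash)→720, (D,merge)→1280, (E,merge)→1360, (D,hash)→1760, (E,nl_idx)→2040, (D,nl)→4840 …(+1); best=720 via (E,hash)
  {BE}: card=10000; try (E,hash)→1480, (B,merge)→5320, (E,merge)→5780, (B,hash)→9080, (E,nl_idx)→13500, (B,nl)→20040 …(+1); best=1480 via (E,hash)
  {AB}: card=25000; try (B,hash)→10000, (A,hash)→10000, (B,merge)→10500, (A,merge)→10500, (B,nl)→250500, (A,nl)→250500; best=10000 via (B,hash)
  {CDE}: card=120000; try (C,hash)→10920, (E,hash)→15160, (C,merge)→20120, (E,merge)→182960, (E,nl_idx)→194680, (E,nl)→482680 …(+1); best=10920 via (C,hash)
  {BDE}: card=300000; try (B,hash)→10920, (D,hash)→13160, (B,merge)→20120, (D,merge)→152440, (B,nl)→600720, (D,nl)→1201480; best=10920 via (B,hash)
  {ABE}: card=500000; try (A,hash)→20480, (E,hash)→35480, (A,merge)→156480, (E,merge)→410280, (E,nl_idx)→660000, (E,nl)→1010000 …(+1); best=20480 via (A,hash)
  {BCDE}: card=30000000; try (B,hash)→139920, (C,hash)→319920, (B,merge)→2175920, (C,merge)→6015920, (B,nl)→60010920, (C,nl)→150010920; best=139920 via (B,hash)
  {ABDE}: card=15000000; try (A,hash)→319920, (D,hash)→522160, (A,merge)→6015920, (D,merge)→10021440, (D,nl)→60020480, (A,nl)→150010920; best=319920 via (A,hash)
  {ABCDE}: card=1500000000; try (C,hash)→15328920, (A,hash)→30148920, (C,merge)→375324920, (A,merge)→780144920, (C,nl)→7500319920, (A,nl)→15000139920; best=15328920 via (C,hash)

cost=15328920; order=D,E,B,A,C; methods=hash,hash,hash,hash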